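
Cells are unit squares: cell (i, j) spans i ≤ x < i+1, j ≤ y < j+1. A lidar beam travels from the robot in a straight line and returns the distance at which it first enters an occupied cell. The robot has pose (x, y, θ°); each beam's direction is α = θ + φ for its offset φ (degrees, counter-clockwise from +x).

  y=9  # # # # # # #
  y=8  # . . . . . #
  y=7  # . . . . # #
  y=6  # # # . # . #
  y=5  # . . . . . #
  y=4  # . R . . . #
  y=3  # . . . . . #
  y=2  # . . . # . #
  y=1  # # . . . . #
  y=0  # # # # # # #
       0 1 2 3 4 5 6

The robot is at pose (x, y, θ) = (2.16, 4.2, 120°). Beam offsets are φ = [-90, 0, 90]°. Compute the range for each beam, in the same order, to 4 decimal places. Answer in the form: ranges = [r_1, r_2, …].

beam 1: φ=-90°, α=30°
  direction (0.8660, 0.5000); cell (2,4); t to first gridline: x 0.9699, y 1.6000 (then +1.1547 / +2.0000)
    (3,4) via x @ 0.9699
    (3,5) via y @ 1.6000
    (4,5) via x @ 2.1246
    (5,5) via x @ 3.2793
    (5,6) via y @ 3.6000
    (6,6) via x @ 4.4341  # hit
  → r_1 = 4.4341
beam 2: φ=0°, α=120°
  direction (-0.5000, 0.8660); cell (2,4); t to first gridline: x 0.3200, y 0.9238 (then +2.0000 / +1.1547)
    (1,4) via x @ 0.3200
    (1,5) via y @ 0.9238
    (1,6) via y @ 2.0785  # hit
  → r_2 = 2.0785
beam 3: φ=90°, α=210°
  direction (-0.8660, -0.5000); cell (2,4); t to first gridline: x 0.1848, y 0.4000 (then +1.1547 / +2.0000)
    (1,4) via x @ 0.1848
    (1,3) via y @ 0.4000
    (0,3) via x @ 1.3395  # hit
  → r_3 = 1.3395

ranges = [4.4341, 2.0785, 1.3395]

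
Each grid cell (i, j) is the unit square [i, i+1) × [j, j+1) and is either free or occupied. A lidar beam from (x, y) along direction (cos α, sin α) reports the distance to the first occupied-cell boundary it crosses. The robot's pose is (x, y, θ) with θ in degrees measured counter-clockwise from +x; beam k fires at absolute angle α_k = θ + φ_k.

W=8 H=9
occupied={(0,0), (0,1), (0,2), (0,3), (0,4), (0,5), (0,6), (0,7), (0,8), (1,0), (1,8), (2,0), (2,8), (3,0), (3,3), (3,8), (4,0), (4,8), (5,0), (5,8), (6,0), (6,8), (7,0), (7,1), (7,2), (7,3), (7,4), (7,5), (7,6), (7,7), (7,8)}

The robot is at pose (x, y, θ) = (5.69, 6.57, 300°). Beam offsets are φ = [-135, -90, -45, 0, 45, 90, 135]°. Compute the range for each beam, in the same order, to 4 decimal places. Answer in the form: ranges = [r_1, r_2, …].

ranges = [4.8554, 5.4155, 5.7665, 2.6200, 1.3562, 1.5127, 1.4804]

beam 1: φ=-135°, α=165°
  direction (-0.9659, 0.2588); cell (5,6); t to first gridline: x 0.7143, y 1.6614 (then +1.0353 / +3.8637)
    (4,6) via x @ 0.7143
    (4,7) via y @ 1.6614
    (3,7) via x @ 1.7496
    (2,7) via x @ 2.7849
    (1,7) via x @ 3.8202
    (0,7) via x @ 4.8554  # hit
  → r_1 = 4.8554
beam 2: φ=-90°, α=210°
  direction (-0.8660, -0.5000); cell (5,6); t to first gridline: x 0.7967, y 1.1400 (then +1.1547 / +2.0000)
    (4,6) via x @ 0.7967
    (4,5) via y @ 1.1400
    (3,5) via x @ 1.9514
    (2,5) via x @ 3.1061
    (2,4) via y @ 3.1400
    (1,4) via x @ 4.2608
    (1,3) via y @ 5.1400
    (0,3) via x @ 5.4155  # hit
  → r_2 = 5.4155
beam 3: φ=-45°, α=255°
  direction (-0.2588, -0.9659); cell (5,6); t to first gridline: x 2.6660, y 0.5901 (then +3.8637 / +1.0353)
    (5,5) via y @ 0.5901
    (5,4) via y @ 1.6254
    (5,3) via y @ 2.6607
    (4,3) via x @ 2.6660
    (4,2) via y @ 3.6959
    (4,1) via y @ 4.7312
    (4,0) via y @ 5.7665  # hit
  → r_3 = 5.7665
beam 4: φ=0°, α=300°
  direction (0.5000, -0.8660); cell (5,6); t to first gridline: x 0.6200, y 0.6582 (then +2.0000 / +1.1547)
    (6,6) via x @ 0.6200
    (6,5) via y @ 0.6582
    (6,4) via y @ 1.8129
    (7,4) via x @ 2.6200  # hit
  → r_4 = 2.6200
beam 5: φ=45°, α=345°
  direction (0.9659, -0.2588); cell (5,6); t to first gridline: x 0.3209, y 2.2023 (then +1.0353 / +3.8637)
    (6,6) via x @ 0.3209
    (7,6) via x @ 1.3562  # hit
  → r_5 = 1.3562
beam 6: φ=90°, α=30°
  direction (0.8660, 0.5000); cell (5,6); t to first gridline: x 0.3580, y 0.8600 (then +1.1547 / +2.0000)
    (6,6) via x @ 0.3580
    (6,7) via y @ 0.8600
    (7,7) via x @ 1.5127  # hit
  → r_6 = 1.5127
beam 7: φ=135°, α=75°
  direction (0.2588, 0.9659); cell (5,6); t to first gridline: x 1.1977, y 0.4452 (then +3.8637 / +1.0353)
    (5,7) via y @ 0.4452
    (6,7) via x @ 1.1977
    (6,8) via y @ 1.4804  # hit
  → r_7 = 1.4804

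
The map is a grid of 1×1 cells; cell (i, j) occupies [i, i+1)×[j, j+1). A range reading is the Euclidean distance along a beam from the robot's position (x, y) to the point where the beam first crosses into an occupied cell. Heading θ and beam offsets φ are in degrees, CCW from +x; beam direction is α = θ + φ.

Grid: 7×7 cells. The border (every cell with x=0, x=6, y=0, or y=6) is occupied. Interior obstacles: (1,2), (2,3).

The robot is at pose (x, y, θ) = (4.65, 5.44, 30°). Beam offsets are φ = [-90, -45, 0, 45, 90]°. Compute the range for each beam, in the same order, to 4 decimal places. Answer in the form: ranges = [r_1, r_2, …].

beam 1: φ=-90°, α=300°
  cosα=0.5000 sinα=-0.8660 | (4,5) | tMaxX 0.7000 tMaxY 0.5081 | tΔX 2.0000 tΔY 1.1547
    t=0.5081 [y] (4,4)
    t=0.7000 [x] (5,4)
    t=1.6628 [y] (5,3)
    t=2.7000 [x] (6,3) — stop
  → r_1 = 2.7000
beam 2: φ=-45°, α=345°
  cosα=0.9659 sinα=-0.2588 | (4,5) | tMaxX 0.3623 tMaxY 1.7000 | tΔX 1.0353 tΔY 3.8637
    t=0.3623 [x] (5,5)
    t=1.3976 [x] (6,5) — stop
  → r_2 = 1.3976
beam 3: φ=0°, α=30°
  cosα=0.8660 sinα=0.5000 | (4,5) | tMaxX 0.4041 tMaxY 1.1200 | tΔX 1.1547 tΔY 2.0000
    t=0.4041 [x] (5,5)
    t=1.1200 [y] (5,6) — stop
  → r_3 = 1.1200
beam 4: φ=45°, α=75°
  cosα=0.2588 sinα=0.9659 | (4,5) | tMaxX 1.3523 tMaxY 0.5798 | tΔX 3.8637 tΔY 1.0353
    t=0.5798 [y] (4,6) — stop
  → r_4 = 0.5798
beam 5: φ=90°, α=120°
  cosα=-0.5000 sinα=0.8660 | (4,5) | tMaxX 1.3000 tMaxY 0.6466 | tΔX 2.0000 tΔY 1.1547
    t=0.6466 [y] (4,6) — stop
  → r_5 = 0.6466

ranges = [2.7000, 1.3976, 1.1200, 0.5798, 0.6466]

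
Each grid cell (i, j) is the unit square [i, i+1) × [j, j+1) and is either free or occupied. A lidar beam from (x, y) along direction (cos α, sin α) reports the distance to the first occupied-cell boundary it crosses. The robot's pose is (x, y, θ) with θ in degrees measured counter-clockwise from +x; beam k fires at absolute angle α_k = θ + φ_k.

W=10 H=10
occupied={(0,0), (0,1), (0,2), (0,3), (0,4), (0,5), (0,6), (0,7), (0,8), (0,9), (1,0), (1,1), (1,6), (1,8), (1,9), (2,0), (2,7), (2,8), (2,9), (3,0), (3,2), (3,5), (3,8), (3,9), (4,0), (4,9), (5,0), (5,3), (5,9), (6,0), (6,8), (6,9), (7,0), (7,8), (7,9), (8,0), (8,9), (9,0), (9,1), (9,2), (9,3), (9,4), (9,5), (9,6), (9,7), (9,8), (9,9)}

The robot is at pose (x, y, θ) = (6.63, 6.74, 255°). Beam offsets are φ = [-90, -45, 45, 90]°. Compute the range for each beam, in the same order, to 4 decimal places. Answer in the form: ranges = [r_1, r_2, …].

ranges = [3.7581, 3.0369, 4.7400, 2.4536]

beam 1: φ=-90°, α=165°
  d=(-0.9659,0.2588)  start (6,6)  tX=0.6522 tY=1.0046  stride 1/|dx|=1.0353 1/|dy|=3.8637
    cross x-line → (5,6), t=0.6522
    cross y-line → (5,7), t=1.0046
    cross x-line → (4,7), t=1.6875
    cross x-line → (3,7), t=2.7228
    cross x-line → (2,7), t=3.7581 (wall)
  → r_1 = 3.7581
beam 2: φ=-45°, α=210°
  d=(-0.8660,-0.5000)  start (6,6)  tX=0.7275 tY=1.4800  stride 1/|dx|=1.1547 1/|dy|=2.0000
    cross x-line → (5,6), t=0.7275
    cross y-line → (5,5), t=1.4800
    cross x-line → (4,5), t=1.8822
    cross x-line → (3,5), t=3.0369 (wall)
  → r_2 = 3.0369
beam 3: φ=45°, α=300°
  d=(0.5000,-0.8660)  start (6,6)  tX=0.7400 tY=0.8545  stride 1/|dx|=2.0000 1/|dy|=1.1547
    cross x-line → (7,6), t=0.7400
    cross y-line → (7,5), t=0.8545
    cross y-line → (7,4), t=2.0092
    cross x-line → (8,4), t=2.7400
    cross y-line → (8,3), t=3.1639
    cross y-line → (8,2), t=4.3186
    cross x-line → (9,2), t=4.7400 (wall)
  → r_3 = 4.7400
beam 4: φ=90°, α=345°
  d=(0.9659,-0.2588)  start (6,6)  tX=0.3831 tY=2.8591  stride 1/|dx|=1.0353 1/|dy|=3.8637
    cross x-line → (7,6), t=0.3831
    cross x-line → (8,6), t=1.4183
    cross x-line → (9,6), t=2.4536 (wall)
  → r_4 = 2.4536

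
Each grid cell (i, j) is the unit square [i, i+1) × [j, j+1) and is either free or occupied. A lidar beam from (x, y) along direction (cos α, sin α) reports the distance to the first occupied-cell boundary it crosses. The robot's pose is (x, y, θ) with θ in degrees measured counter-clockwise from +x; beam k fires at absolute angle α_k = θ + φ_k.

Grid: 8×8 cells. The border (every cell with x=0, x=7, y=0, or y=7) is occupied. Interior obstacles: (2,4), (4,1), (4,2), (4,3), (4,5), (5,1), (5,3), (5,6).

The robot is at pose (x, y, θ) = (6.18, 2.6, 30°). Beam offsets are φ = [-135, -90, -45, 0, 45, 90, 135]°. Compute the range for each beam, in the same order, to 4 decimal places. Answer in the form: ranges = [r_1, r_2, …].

beam 1: φ=-135°, α=255°
  cosα=-0.2588 sinα=-0.9659 | (6,2) | tMaxX 0.6955 tMaxY 0.6212 | tΔX 3.8637 tΔY 1.0353
    t=0.6212 [y] (6,1)
    t=0.6955 [x] (5,1) — stop
  → r_1 = 0.6955
beam 2: φ=-90°, α=300°
  cosα=0.5000 sinα=-0.8660 | (6,2) | tMaxX 1.6400 tMaxY 0.6928 | tΔX 2.0000 tΔY 1.1547
    t=0.6928 [y] (6,1)
    t=1.6400 [x] (7,1) — stop
  → r_2 = 1.6400
beam 3: φ=-45°, α=345°
  cosα=0.9659 sinα=-0.2588 | (6,2) | tMaxX 0.8489 tMaxY 2.3182 | tΔX 1.0353 tΔY 3.8637
    t=0.8489 [x] (7,2) — stop
  → r_3 = 0.8489
beam 4: φ=0°, α=30°
  cosα=0.8660 sinα=0.5000 | (6,2) | tMaxX 0.9469 tMaxY 0.8000 | tΔX 1.1547 tΔY 2.0000
    t=0.8000 [y] (6,3)
    t=0.9469 [x] (7,3) — stop
  → r_4 = 0.9469
beam 5: φ=45°, α=75°
  cosα=0.2588 sinα=0.9659 | (6,2) | tMaxX 3.1682 tMaxY 0.4141 | tΔX 3.8637 tΔY 1.0353
    t=0.4141 [y] (6,3)
    t=1.4494 [y] (6,4)
    t=2.4847 [y] (6,5)
    t=3.1682 [x] (7,5) — stop
  → r_5 = 3.1682
beam 6: φ=90°, α=120°
  cosα=-0.5000 sinα=0.8660 | (6,2) | tMaxX 0.3600 tMaxY 0.4619 | tΔX 2.0000 tΔY 1.1547
    t=0.3600 [x] (5,2)
    t=0.4619 [y] (5,3) — stop
  → r_6 = 0.4619
beam 7: φ=135°, α=165°
  cosα=-0.9659 sinα=0.2588 | (6,2) | tMaxX 0.1863 tMaxY 1.5455 | tΔX 1.0353 tΔY 3.8637
    t=0.1863 [x] (5,2)
    t=1.2216 [x] (4,2) — stop
  → r_7 = 1.2216

ranges = [0.6955, 1.6400, 0.8489, 0.9469, 3.1682, 0.4619, 1.2216]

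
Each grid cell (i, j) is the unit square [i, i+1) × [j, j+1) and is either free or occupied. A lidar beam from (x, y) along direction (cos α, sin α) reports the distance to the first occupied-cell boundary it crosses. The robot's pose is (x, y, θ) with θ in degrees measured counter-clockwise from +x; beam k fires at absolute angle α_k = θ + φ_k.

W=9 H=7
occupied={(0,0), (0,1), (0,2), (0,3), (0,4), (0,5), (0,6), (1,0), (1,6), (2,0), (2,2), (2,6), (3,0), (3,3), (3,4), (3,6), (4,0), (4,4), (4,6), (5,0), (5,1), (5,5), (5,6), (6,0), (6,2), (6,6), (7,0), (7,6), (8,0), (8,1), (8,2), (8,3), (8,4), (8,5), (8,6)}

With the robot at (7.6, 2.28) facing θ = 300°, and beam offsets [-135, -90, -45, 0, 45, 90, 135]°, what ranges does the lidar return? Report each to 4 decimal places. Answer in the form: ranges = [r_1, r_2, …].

beam 1: φ=-135°, α=165°
  cosα=-0.9659 sinα=0.2588 | (7,2) | tMaxX 0.6212 tMaxY 2.7819 | tΔX 1.0353 tΔY 3.8637
    t=0.6212 [x] (6,2) — stop
  → r_1 = 0.6212
beam 2: φ=-90°, α=210°
  cosα=-0.8660 sinα=-0.5000 | (7,2) | tMaxX 0.6928 tMaxY 0.5600 | tΔX 1.1547 tΔY 2.0000
    t=0.5600 [y] (7,1)
    t=0.6928 [x] (6,1)
    t=1.8475 [x] (5,1) — stop
  → r_2 = 1.8475
beam 3: φ=-45°, α=255°
  cosα=-0.2588 sinα=-0.9659 | (7,2) | tMaxX 2.3182 tMaxY 0.2899 | tΔX 3.8637 tΔY 1.0353
    t=0.2899 [y] (7,1)
    t=1.3252 [y] (7,0) — stop
  → r_3 = 1.3252
beam 4: φ=0°, α=300°
  cosα=0.5000 sinα=-0.8660 | (7,2) | tMaxX 0.8000 tMaxY 0.3233 | tΔX 2.0000 tΔY 1.1547
    t=0.3233 [y] (7,1)
    t=0.8000 [x] (8,1) — stop
  → r_4 = 0.8000
beam 5: φ=45°, α=345°
  cosα=0.9659 sinα=-0.2588 | (7,2) | tMaxX 0.4141 tMaxY 1.0818 | tΔX 1.0353 tΔY 3.8637
    t=0.4141 [x] (8,2) — stop
  → r_5 = 0.4141
beam 6: φ=90°, α=30°
  cosα=0.8660 sinα=0.5000 | (7,2) | tMaxX 0.4619 tMaxY 1.4400 | tΔX 1.1547 tΔY 2.0000
    t=0.4619 [x] (8,2) — stop
  → r_6 = 0.4619
beam 7: φ=135°, α=75°
  cosα=0.2588 sinα=0.9659 | (7,2) | tMaxX 1.5455 tMaxY 0.7454 | tΔX 3.8637 tΔY 1.0353
    t=0.7454 [y] (7,3)
    t=1.5455 [x] (8,3) — stop
  → r_7 = 1.5455

ranges = [0.6212, 1.8475, 1.3252, 0.8000, 0.4141, 0.4619, 1.5455]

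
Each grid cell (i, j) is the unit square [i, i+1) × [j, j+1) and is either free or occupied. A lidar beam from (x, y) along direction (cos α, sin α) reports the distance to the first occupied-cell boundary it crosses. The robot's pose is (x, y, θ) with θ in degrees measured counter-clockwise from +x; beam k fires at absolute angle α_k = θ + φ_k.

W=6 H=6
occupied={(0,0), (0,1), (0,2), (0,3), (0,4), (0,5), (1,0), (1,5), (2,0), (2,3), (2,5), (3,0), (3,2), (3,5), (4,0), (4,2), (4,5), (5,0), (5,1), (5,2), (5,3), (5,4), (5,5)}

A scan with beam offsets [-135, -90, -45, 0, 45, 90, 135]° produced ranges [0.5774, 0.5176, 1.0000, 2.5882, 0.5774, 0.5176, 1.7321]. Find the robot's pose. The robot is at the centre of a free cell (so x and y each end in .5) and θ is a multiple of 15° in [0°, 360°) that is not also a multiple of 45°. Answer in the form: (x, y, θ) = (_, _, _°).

(x, y, θ) = (1.5, 3.5, 285°)

Candidates: 13 free-cell centres × 16 headings = 208 poses. Raycast each; keep the one whose scan matches to 4 dp.
  (4.5, 3.5, 75°): beam 3 = 0.5774 ≠ 1.0000 ✗
  (4.5, 1.5, 30°): beam 1 = 0.5176 ≠ 0.5774 ✗
  (1.5, 3.5, 240°): beam 1 = 1.5529 ≠ 0.5774 ✗
  (3.5, 4.5, 60°): beam 1 = 1.5529 ≠ 0.5774 ✗
  (3.5, 1.5, 105°): beam 1 = 1.0000 ≠ 0.5774 ✗
  …
  (1.5, 3.5, 285°): r_1=0.5774, r_2=0.5176, r_3=1.0000, r_4=2.5882, r_5=0.5774, r_6=0.5176, r_7=1.7321 — all match ✓
Only this pose fits every beam.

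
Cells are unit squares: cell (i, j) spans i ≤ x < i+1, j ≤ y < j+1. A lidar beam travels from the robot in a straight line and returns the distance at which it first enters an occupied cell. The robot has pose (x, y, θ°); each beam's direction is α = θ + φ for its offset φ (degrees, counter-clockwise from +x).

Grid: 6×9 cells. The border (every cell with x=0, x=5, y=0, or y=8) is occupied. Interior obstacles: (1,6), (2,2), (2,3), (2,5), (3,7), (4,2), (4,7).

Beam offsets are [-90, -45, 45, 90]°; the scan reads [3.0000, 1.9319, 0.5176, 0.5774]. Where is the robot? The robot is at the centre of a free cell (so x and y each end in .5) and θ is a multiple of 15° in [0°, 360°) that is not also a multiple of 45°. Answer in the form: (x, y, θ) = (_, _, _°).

(x, y, θ) = (4.5, 6.5, 330°)

Candidates: 21 free-cell centres × 16 headings = 336 poses. Raycast each; keep the one whose scan matches to 4 dp.
  (2.5, 6.5, 255°): beam 1 = 0.5176 ≠ 3.0000 ✗
  (3.5, 4.5, 330°): beam 1 = 1.0000 ≠ 3.0000 ✗
  (2.5, 6.5, 345°): beam 1 = 0.5176 ≠ 3.0000 ✗
  (1.5, 5.5, 60°): beam 1 = 0.5774 ≠ 3.0000 ✗
  …
  (4.5, 6.5, 330°): r_1=3.0000, r_2=1.9319, r_3=0.5176, r_4=0.5774 — all match ✓
Only this pose fits every beam.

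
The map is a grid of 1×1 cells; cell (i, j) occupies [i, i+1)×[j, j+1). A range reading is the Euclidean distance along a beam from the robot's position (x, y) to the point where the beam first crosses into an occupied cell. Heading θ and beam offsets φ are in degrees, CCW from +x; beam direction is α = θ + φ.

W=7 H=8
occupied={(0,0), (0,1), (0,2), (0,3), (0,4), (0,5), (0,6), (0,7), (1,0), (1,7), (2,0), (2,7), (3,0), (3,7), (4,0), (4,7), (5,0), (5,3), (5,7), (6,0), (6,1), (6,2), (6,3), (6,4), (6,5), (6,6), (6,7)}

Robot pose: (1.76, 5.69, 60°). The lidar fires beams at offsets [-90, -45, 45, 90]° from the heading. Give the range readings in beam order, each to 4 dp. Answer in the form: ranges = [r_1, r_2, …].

ranges = [3.7412, 4.3896, 1.3562, 0.8776]

beam 1: φ=-90°, α=330°
  direction (0.8660, -0.5000); cell (1,5); t to first gridline: x 0.2771, y 1.3800 (then +1.1547 / +2.0000)
    (2,5) via x @ 0.2771
    (2,4) via y @ 1.3800
    (3,4) via x @ 1.4318
    (4,4) via x @ 2.5865
    (4,3) via y @ 3.3800
    (5,3) via x @ 3.7412  # hit
  → r_1 = 3.7412
beam 2: φ=-45°, α=15°
  direction (0.9659, 0.2588); cell (1,5); t to first gridline: x 0.2485, y 1.1977 (then +1.0353 / +3.8637)
    (2,5) via x @ 0.2485
    (2,6) via y @ 1.1977
    (3,6) via x @ 1.2837
    (4,6) via x @ 2.3190
    (5,6) via x @ 3.3543
    (6,6) via x @ 4.3896  # hit
  → r_2 = 4.3896
beam 3: φ=45°, α=105°
  direction (-0.2588, 0.9659); cell (1,5); t to first gridline: x 2.9364, y 0.3209 (then +3.8637 / +1.0353)
    (1,6) via y @ 0.3209
    (1,7) via y @ 1.3562  # hit
  → r_3 = 1.3562
beam 4: φ=90°, α=150°
  direction (-0.8660, 0.5000); cell (1,5); t to first gridline: x 0.8776, y 0.6200 (then +1.1547 / +2.0000)
    (1,6) via y @ 0.6200
    (0,6) via x @ 0.8776  # hit
  → r_4 = 0.8776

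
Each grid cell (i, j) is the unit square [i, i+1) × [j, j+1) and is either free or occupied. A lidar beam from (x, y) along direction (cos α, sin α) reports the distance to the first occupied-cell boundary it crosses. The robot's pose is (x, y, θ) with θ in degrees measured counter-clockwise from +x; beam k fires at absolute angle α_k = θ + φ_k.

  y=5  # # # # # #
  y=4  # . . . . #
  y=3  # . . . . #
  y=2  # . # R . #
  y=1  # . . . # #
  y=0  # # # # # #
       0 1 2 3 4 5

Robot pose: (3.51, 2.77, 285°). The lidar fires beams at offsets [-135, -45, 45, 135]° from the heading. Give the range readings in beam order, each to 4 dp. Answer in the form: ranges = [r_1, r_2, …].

beam 1: φ=-135°, α=150°
  d=(-0.8660,0.5000)  start (3,2)  tX=0.5889 tY=0.4600  stride 1/|dx|=1.1547 1/|dy|=2.0000
    cross y-line → (3,3), t=0.4600
    cross x-line → (2,3), t=0.5889
    cross x-line → (1,3), t=1.7436
    cross y-line → (1,4), t=2.4600
    cross x-line → (0,4), t=2.8983 (wall)
  → r_1 = 2.8983
beam 2: φ=-45°, α=240°
  d=(-0.5000,-0.8660)  start (3,2)  tX=1.0200 tY=0.8891  stride 1/|dx|=2.0000 1/|dy|=1.1547
    cross y-line → (3,1), t=0.8891
    cross x-line → (2,1), t=1.0200
    cross y-line → (2,0), t=2.0438 (wall)
  → r_2 = 2.0438
beam 3: φ=45°, α=330°
  d=(0.8660,-0.5000)  start (3,2)  tX=0.5658 tY=1.5400  stride 1/|dx|=1.1547 1/|dy|=2.0000
    cross x-line → (4,2), t=0.5658
    cross y-line → (4,1), t=1.5400 (wall)
  → r_3 = 1.5400
beam 4: φ=135°, α=60°
  d=(0.5000,0.8660)  start (3,2)  tX=0.9800 tY=0.2656  stride 1/|dx|=2.0000 1/|dy|=1.1547
    cross y-line → (3,3), t=0.2656
    cross x-line → (4,3), t=0.9800
    cross y-line → (4,4), t=1.4203
    cross y-line → (4,5), t=2.5750 (wall)
  → r_4 = 2.5750

ranges = [2.8983, 2.0438, 1.5400, 2.5750]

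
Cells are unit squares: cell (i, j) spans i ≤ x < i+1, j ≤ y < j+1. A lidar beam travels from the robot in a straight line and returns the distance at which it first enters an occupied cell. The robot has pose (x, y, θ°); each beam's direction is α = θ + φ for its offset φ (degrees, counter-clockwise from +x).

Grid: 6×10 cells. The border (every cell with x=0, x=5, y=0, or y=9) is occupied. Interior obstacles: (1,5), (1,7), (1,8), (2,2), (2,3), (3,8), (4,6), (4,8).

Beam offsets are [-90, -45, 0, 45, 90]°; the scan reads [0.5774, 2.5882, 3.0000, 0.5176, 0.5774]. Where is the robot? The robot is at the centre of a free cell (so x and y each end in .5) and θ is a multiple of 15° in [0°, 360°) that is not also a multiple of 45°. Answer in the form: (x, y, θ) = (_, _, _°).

Candidates: 24 free-cell centres × 16 headings = 384 poses. Raycast each; keep the one whose scan matches to 4 dp.
  (1.5, 4.5, 255°): beam 1 = 0.5176 ≠ 0.5774 ✗
  (4.5, 2.5, 30°): beam 1 = 1.0000 ≠ 0.5774 ✗
  (4.5, 4.5, 240°): beam 1 = 2.8868 ≠ 0.5774 ✗
  (3.5, 5.5, 165°): beam 1 = 2.5882 ≠ 0.5774 ✗
  …
  (4.5, 7.5, 210°): r_1=0.5774, r_2=2.5882, r_3=3.0000, r_4=0.5176, r_5=0.5774 — all match ✓
Only this pose fits every beam.

(x, y, θ) = (4.5, 7.5, 210°)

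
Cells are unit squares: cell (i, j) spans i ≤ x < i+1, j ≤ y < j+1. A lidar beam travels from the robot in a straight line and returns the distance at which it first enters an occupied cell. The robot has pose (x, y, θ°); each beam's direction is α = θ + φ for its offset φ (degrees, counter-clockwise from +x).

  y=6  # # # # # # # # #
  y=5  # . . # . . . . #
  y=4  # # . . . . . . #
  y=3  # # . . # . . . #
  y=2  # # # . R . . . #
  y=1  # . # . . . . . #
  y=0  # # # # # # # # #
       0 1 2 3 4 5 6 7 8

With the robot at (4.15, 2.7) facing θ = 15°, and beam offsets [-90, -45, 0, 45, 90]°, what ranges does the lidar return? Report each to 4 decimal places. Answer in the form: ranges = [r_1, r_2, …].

ranges = [1.7600, 3.4000, 3.9858, 0.3464, 0.3106]

beam 1: φ=-90°, α=285°
  cosα=0.2588 sinα=-0.9659 | (4,2) | tMaxX 3.2841 tMaxY 0.7247 | tΔX 3.8637 tΔY 1.0353
    t=0.7247 [y] (4,1)
    t=1.7600 [y] (4,0) — stop
  → r_1 = 1.7600
beam 2: φ=-45°, α=330°
  cosα=0.8660 sinα=-0.5000 | (4,2) | tMaxX 0.9815 tMaxY 1.4000 | tΔX 1.1547 tΔY 2.0000
    t=0.9815 [x] (5,2)
    t=1.4000 [y] (5,1)
    t=2.1362 [x] (6,1)
    t=3.2909 [x] (7,1)
    t=3.4000 [y] (7,0) — stop
  → r_2 = 3.4000
beam 3: φ=0°, α=15°
  cosα=0.9659 sinα=0.2588 | (4,2) | tMaxX 0.8800 tMaxY 1.1591 | tΔX 1.0353 tΔY 3.8637
    t=0.8800 [x] (5,2)
    t=1.1591 [y] (5,3)
    t=1.9153 [x] (6,3)
    t=2.9505 [x] (7,3)
    t=3.9858 [x] (8,3) — stop
  → r_3 = 3.9858
beam 4: φ=45°, α=60°
  cosα=0.5000 sinα=0.8660 | (4,2) | tMaxX 1.7000 tMaxY 0.3464 | tΔX 2.0000 tΔY 1.1547
    t=0.3464 [y] (4,3) — stop
  → r_4 = 0.3464
beam 5: φ=90°, α=105°
  cosα=-0.2588 sinα=0.9659 | (4,2) | tMaxX 0.5796 tMaxY 0.3106 | tΔX 3.8637 tΔY 1.0353
    t=0.3106 [y] (4,3) — stop
  → r_5 = 0.3106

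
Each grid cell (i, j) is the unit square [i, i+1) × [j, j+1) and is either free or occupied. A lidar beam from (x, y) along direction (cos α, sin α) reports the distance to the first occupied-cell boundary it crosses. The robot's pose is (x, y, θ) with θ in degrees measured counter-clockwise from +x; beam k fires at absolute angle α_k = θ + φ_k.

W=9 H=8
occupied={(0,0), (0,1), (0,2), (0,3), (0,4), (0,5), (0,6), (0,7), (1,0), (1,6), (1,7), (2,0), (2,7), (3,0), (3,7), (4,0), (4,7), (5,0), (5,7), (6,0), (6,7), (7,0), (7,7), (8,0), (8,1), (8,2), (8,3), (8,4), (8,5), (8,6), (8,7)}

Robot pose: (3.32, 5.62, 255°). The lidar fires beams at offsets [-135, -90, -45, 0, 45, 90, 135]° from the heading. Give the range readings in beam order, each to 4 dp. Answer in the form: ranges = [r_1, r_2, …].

ranges = [1.5935, 1.4682, 2.6789, 4.7830, 5.3347, 4.8451, 2.7600]

beam 1: φ=-135°, α=120°
  dir = (cos 120°, sin 120°) = (-0.5000, 0.8660); from cell (3,5)
  next x-line at t=0.6400, next y-line at t=0.4388; Δt_x=2.0000, Δt_y=1.1547
    y: enter (3,6) at t=0.4388
    x: enter (2,6) at t=0.6400
    y: enter (2,7) at t=1.5935 ← occupied
  → r_1 = 1.5935
beam 2: φ=-90°, α=165°
  dir = (cos 165°, sin 165°) = (-0.9659, 0.2588); from cell (3,5)
  next x-line at t=0.3313, next y-line at t=1.4682; Δt_x=1.0353, Δt_y=3.8637
    x: enter (2,5) at t=0.3313
    x: enter (1,5) at t=1.3666
    y: enter (1,6) at t=1.4682 ← occupied
  → r_2 = 1.4682
beam 3: φ=-45°, α=210°
  dir = (cos 210°, sin 210°) = (-0.8660, -0.5000); from cell (3,5)
  next x-line at t=0.3695, next y-line at t=1.2400; Δt_x=1.1547, Δt_y=2.0000
    x: enter (2,5) at t=0.3695
    y: enter (2,4) at t=1.2400
    x: enter (1,4) at t=1.5242
    x: enter (0,4) at t=2.6789 ← occupied
  → r_3 = 2.6789
beam 4: φ=0°, α=255°
  dir = (cos 255°, sin 255°) = (-0.2588, -0.9659); from cell (3,5)
  next x-line at t=1.2364, next y-line at t=0.6419; Δt_x=3.8637, Δt_y=1.0353
    y: enter (3,4) at t=0.6419
    x: enter (2,4) at t=1.2364
    y: enter (2,3) at t=1.6771
    y: enter (2,2) at t=2.7124
    y: enter (2,1) at t=3.7477
    y: enter (2,0) at t=4.7830 ← occupied
  → r_4 = 4.7830
beam 5: φ=45°, α=300°
  dir = (cos 300°, sin 300°) = (0.5000, -0.8660); from cell (3,5)
  next x-line at t=1.3600, next y-line at t=0.7159; Δt_x=2.0000, Δt_y=1.1547
    y: enter (3,4) at t=0.7159
    x: enter (4,4) at t=1.3600
    y: enter (4,3) at t=1.8706
    y: enter (4,2) at t=3.0253
    x: enter (5,2) at t=3.3600
    y: enter (5,1) at t=4.1800
    y: enter (5,0) at t=5.3347 ← occupied
  → r_5 = 5.3347
beam 6: φ=90°, α=345°
  dir = (cos 345°, sin 345°) = (0.9659, -0.2588); from cell (3,5)
  next x-line at t=0.7040, next y-line at t=2.3955; Δt_x=1.0353, Δt_y=3.8637
    x: enter (4,5) at t=0.7040
    x: enter (5,5) at t=1.7393
    y: enter (5,4) at t=2.3955
    x: enter (6,4) at t=2.7745
    x: enter (7,4) at t=3.8098
    x: enter (8,4) at t=4.8451 ← occupied
  → r_6 = 4.8451
beam 7: φ=135°, α=30°
  dir = (cos 30°, sin 30°) = (0.8660, 0.5000); from cell (3,5)
  next x-line at t=0.7852, next y-line at t=0.7600; Δt_x=1.1547, Δt_y=2.0000
    y: enter (3,6) at t=0.7600
    x: enter (4,6) at t=0.7852
    x: enter (5,6) at t=1.9399
    y: enter (5,7) at t=2.7600 ← occupied
  → r_7 = 2.7600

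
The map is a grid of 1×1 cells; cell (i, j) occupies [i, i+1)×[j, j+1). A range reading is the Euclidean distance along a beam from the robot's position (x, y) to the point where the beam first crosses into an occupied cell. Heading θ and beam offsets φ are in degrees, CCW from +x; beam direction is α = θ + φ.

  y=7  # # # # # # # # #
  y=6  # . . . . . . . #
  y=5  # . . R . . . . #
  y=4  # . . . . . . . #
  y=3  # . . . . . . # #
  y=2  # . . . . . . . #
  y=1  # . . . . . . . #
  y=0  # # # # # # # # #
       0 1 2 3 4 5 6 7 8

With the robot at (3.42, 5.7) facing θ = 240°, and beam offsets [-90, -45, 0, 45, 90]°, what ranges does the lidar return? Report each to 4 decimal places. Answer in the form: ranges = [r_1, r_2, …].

beam 1: φ=-90°, α=150°
  cosα=-0.8660 sinα=0.5000 | (3,5) | tMaxX 0.4850 tMaxY 0.6000 | tΔX 1.1547 tΔY 2.0000
    t=0.4850 [x] (2,5)
    t=0.6000 [y] (2,6)
    t=1.6397 [x] (1,6)
    t=2.6000 [y] (1,7) — stop
  → r_1 = 2.6000
beam 2: φ=-45°, α=195°
  cosα=-0.9659 sinα=-0.2588 | (3,5) | tMaxX 0.4348 tMaxY 2.7046 | tΔX 1.0353 tΔY 3.8637
    t=0.4348 [x] (2,5)
    t=1.4701 [x] (1,5)
    t=2.5054 [x] (0,5) — stop
  → r_2 = 2.5054
beam 3: φ=0°, α=240°
  cosα=-0.5000 sinα=-0.8660 | (3,5) | tMaxX 0.8400 tMaxY 0.8083 | tΔX 2.0000 tΔY 1.1547
    t=0.8083 [y] (3,4)
    t=0.8400 [x] (2,4)
    t=1.9630 [y] (2,3)
    t=2.8400 [x] (1,3)
    t=3.1177 [y] (1,2)
    t=4.2724 [y] (1,1)
    t=4.8400 [x] (0,1) — stop
  → r_3 = 4.8400
beam 4: φ=45°, α=285°
  cosα=0.2588 sinα=-0.9659 | (3,5) | tMaxX 2.2409 tMaxY 0.7247 | tΔX 3.8637 tΔY 1.0353
    t=0.7247 [y] (3,4)
    t=1.7600 [y] (3,3)
    t=2.2409 [x] (4,3)
    t=2.7952 [y] (4,2)
    t=3.8305 [y] (4,1)
    t=4.8658 [y] (4,0) — stop
  → r_4 = 4.8658
beam 5: φ=90°, α=330°
  cosα=0.8660 sinα=-0.5000 | (3,5) | tMaxX 0.6697 tMaxY 1.4000 | tΔX 1.1547 tΔY 2.0000
    t=0.6697 [x] (4,5)
    t=1.4000 [y] (4,4)
    t=1.8244 [x] (5,4)
    t=2.9791 [x] (6,4)
    t=3.4000 [y] (6,3)
    t=4.1338 [x] (7,3) — stop
  → r_5 = 4.1338

ranges = [2.6000, 2.5054, 4.8400, 4.8658, 4.1338]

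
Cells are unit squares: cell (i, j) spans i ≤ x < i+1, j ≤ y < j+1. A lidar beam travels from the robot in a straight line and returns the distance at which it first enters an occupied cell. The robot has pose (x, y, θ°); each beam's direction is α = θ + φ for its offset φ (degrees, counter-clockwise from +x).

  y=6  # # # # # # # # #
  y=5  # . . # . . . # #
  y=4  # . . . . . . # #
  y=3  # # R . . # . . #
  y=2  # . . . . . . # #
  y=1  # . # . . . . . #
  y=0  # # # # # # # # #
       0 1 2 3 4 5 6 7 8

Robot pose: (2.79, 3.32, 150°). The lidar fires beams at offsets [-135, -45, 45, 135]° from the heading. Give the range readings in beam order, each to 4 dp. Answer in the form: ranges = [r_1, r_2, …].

beam 1: φ=-135°, α=15°
  dir = (cos 15°, sin 15°) = (0.9659, 0.2588); from cell (2,3)
  next x-line at t=0.2174, next y-line at t=2.6273; Δt_x=1.0353, Δt_y=3.8637
    x: enter (3,3) at t=0.2174
    x: enter (4,3) at t=1.2527
    x: enter (5,3) at t=2.2880 ← occupied
  → r_1 = 2.2880
beam 2: φ=-45°, α=105°
  dir = (cos 105°, sin 105°) = (-0.2588, 0.9659); from cell (2,3)
  next x-line at t=3.0523, next y-line at t=0.7040; Δt_x=3.8637, Δt_y=1.0353
    y: enter (2,4) at t=0.7040
    y: enter (2,5) at t=1.7393
    y: enter (2,6) at t=2.7745 ← occupied
  → r_2 = 2.7745
beam 3: φ=45°, α=195°
  dir = (cos 195°, sin 195°) = (-0.9659, -0.2588); from cell (2,3)
  next x-line at t=0.8179, next y-line at t=1.2364; Δt_x=1.0353, Δt_y=3.8637
    x: enter (1,3) at t=0.8179 ← occupied
  → r_3 = 0.8179
beam 4: φ=135°, α=285°
  dir = (cos 285°, sin 285°) = (0.2588, -0.9659); from cell (2,3)
  next x-line at t=0.8114, next y-line at t=0.3313; Δt_x=3.8637, Δt_y=1.0353
    y: enter (2,2) at t=0.3313
    x: enter (3,2) at t=0.8114
    y: enter (3,1) at t=1.3666
    y: enter (3,0) at t=2.4018 ← occupied
  → r_4 = 2.4018

ranges = [2.2880, 2.7745, 0.8179, 2.4018]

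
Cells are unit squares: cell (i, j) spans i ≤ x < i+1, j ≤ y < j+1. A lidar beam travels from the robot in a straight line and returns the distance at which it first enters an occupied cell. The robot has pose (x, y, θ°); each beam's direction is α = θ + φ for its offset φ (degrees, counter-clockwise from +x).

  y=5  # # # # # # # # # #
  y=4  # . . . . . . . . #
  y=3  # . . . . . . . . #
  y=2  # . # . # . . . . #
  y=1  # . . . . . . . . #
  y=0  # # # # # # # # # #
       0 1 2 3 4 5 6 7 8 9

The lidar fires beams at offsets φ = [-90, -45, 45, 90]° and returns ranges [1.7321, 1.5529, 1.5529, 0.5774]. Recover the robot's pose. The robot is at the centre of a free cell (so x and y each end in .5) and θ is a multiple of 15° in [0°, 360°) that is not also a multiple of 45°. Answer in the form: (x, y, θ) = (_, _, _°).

(x, y, θ) = (2.5, 3.5, 150°)

Candidates: 30 free-cell centres × 16 headings = 480 poses. Raycast each; keep the one whose scan matches to 4 dp.
  (8.5, 3.5, 30°): beam 1 = 1.0000 ≠ 1.7321 ✗
  (6.5, 4.5, 345°): beam 1 = 3.6235 ≠ 1.7321 ✗
  (2.5, 1.5, 285°): beam 1 = 1.5529 ≠ 1.7321 ✗
  (7.5, 4.5, 75°): beam 1 = 1.5529 ≠ 1.7321 ✗
  (3.5, 1.5, 210°): beam 1 = 1.0000 ≠ 1.7321 ✗
  …
  (2.5, 3.5, 150°): r_1=1.7321, r_2=1.5529, r_3=1.5529, r_4=0.5774 — all match ✓
Only this pose fits every beam.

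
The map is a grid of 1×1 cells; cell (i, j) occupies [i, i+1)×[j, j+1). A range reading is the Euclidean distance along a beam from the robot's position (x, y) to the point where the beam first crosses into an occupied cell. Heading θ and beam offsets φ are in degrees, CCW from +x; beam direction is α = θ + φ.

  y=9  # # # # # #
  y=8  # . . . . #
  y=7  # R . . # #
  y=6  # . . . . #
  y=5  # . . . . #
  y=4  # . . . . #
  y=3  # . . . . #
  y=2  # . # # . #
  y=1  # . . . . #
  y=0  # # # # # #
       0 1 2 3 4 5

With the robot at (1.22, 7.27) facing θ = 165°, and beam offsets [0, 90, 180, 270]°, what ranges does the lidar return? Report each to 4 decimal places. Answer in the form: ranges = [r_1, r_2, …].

beam 1: φ=0°, α=165°
  cosα=-0.9659 sinα=0.2588 | (1,7) | tMaxX 0.2278 tMaxY 2.8205 | tΔX 1.0353 tΔY 3.8637
    t=0.2278 [x] (0,7) — stop
  → r_1 = 0.2278
beam 2: φ=90°, α=255°
  cosα=-0.2588 sinα=-0.9659 | (1,7) | tMaxX 0.8500 tMaxY 0.2795 | tΔX 3.8637 tΔY 1.0353
    t=0.2795 [y] (1,6)
    t=0.8500 [x] (0,6) — stop
  → r_2 = 0.8500
beam 3: φ=180°, α=345°
  cosα=0.9659 sinα=-0.2588 | (1,7) | tMaxX 0.8075 tMaxY 1.0432 | tΔX 1.0353 tΔY 3.8637
    t=0.8075 [x] (2,7)
    t=1.0432 [y] (2,6)
    t=1.8428 [x] (3,6)
    t=2.8781 [x] (4,6)
    t=3.9133 [x] (5,6) — stop
  → r_3 = 3.9133
beam 4: φ=270°, α=75°
  cosα=0.2588 sinα=0.9659 | (1,7) | tMaxX 3.0137 tMaxY 0.7558 | tΔX 3.8637 tΔY 1.0353
    t=0.7558 [y] (1,8)
    t=1.7910 [y] (1,9) — stop
  → r_4 = 1.7910

ranges = [0.2278, 0.8500, 3.9133, 1.7910]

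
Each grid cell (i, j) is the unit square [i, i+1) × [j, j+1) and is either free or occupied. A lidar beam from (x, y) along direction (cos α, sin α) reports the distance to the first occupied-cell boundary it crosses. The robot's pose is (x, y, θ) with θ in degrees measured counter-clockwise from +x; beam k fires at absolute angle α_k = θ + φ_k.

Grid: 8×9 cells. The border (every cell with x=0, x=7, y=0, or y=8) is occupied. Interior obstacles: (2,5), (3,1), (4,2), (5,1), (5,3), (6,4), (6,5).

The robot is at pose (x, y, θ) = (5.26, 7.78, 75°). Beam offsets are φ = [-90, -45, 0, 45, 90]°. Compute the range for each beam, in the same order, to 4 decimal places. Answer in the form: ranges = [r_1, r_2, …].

ranges = [1.8014, 0.4400, 0.2278, 0.2540, 0.8500]

beam 1: φ=-90°, α=345°
  d=(0.9659,-0.2588)  start (5,7)  tX=0.7661 tY=3.0137  stride 1/|dx|=1.0353 1/|dy|=3.8637
    cross x-line → (6,7), t=0.7661
    cross x-line → (7,7), t=1.8014 (wall)
  → r_1 = 1.8014
beam 2: φ=-45°, α=30°
  d=(0.8660,0.5000)  start (5,7)  tX=0.8545 tY=0.4400  stride 1/|dx|=1.1547 1/|dy|=2.0000
    cross y-line → (5,8), t=0.4400 (wall)
  → r_2 = 0.4400
beam 3: φ=0°, α=75°
  d=(0.2588,0.9659)  start (5,7)  tX=2.8591 tY=0.2278  stride 1/|dx|=3.8637 1/|dy|=1.0353
    cross y-line → (5,8), t=0.2278 (wall)
  → r_3 = 0.2278
beam 4: φ=45°, α=120°
  d=(-0.5000,0.8660)  start (5,7)  tX=0.5200 tY=0.2540  stride 1/|dx|=2.0000 1/|dy|=1.1547
    cross y-line → (5,8), t=0.2540 (wall)
  → r_4 = 0.2540
beam 5: φ=90°, α=165°
  d=(-0.9659,0.2588)  start (5,7)  tX=0.2692 tY=0.8500  stride 1/|dx|=1.0353 1/|dy|=3.8637
    cross x-line → (4,7), t=0.2692
    cross y-line → (4,8), t=0.8500 (wall)
  → r_5 = 0.8500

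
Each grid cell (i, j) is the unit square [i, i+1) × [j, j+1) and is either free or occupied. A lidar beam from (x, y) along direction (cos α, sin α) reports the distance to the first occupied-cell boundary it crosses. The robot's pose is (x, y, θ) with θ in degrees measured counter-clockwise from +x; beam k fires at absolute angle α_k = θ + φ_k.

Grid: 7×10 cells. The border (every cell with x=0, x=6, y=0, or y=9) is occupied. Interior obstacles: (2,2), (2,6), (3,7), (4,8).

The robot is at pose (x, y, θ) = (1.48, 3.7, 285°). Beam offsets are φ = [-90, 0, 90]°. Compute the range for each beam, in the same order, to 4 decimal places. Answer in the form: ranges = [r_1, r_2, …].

beam 1: φ=-90°, α=195°
  cosα=-0.9659 sinα=-0.2588 | (1,3) | tMaxX 0.4969 tMaxY 2.7046 | tΔX 1.0353 tΔY 3.8637
    t=0.4969 [x] (0,3) — stop
  → r_1 = 0.4969
beam 2: φ=0°, α=285°
  cosα=0.2588 sinα=-0.9659 | (1,3) | tMaxX 2.0091 tMaxY 0.7247 | tΔX 3.8637 tΔY 1.0353
    t=0.7247 [y] (1,2)
    t=1.7600 [y] (1,1)
    t=2.0091 [x] (2,1)
    t=2.7952 [y] (2,0) — stop
  → r_2 = 2.7952
beam 3: φ=90°, α=15°
  cosα=0.9659 sinα=0.2588 | (1,3) | tMaxX 0.5383 tMaxY 1.1591 | tΔX 1.0353 tΔY 3.8637
    t=0.5383 [x] (2,3)
    t=1.1591 [y] (2,4)
    t=1.5736 [x] (3,4)
    t=2.6089 [x] (4,4)
    t=3.6442 [x] (5,4)
    t=4.6794 [x] (6,4) — stop
  → r_3 = 4.6794

ranges = [0.4969, 2.7952, 4.6794]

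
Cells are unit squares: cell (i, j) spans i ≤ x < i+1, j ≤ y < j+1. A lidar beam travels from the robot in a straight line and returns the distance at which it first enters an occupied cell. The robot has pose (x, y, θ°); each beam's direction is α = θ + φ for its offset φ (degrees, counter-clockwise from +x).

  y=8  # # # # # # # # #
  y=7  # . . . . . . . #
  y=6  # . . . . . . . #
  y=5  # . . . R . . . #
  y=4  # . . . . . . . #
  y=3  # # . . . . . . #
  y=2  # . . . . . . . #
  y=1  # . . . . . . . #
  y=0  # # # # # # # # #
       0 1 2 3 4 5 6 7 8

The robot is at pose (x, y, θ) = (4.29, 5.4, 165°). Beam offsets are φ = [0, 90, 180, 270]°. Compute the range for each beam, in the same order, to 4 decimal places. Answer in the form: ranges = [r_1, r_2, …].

ranges = [3.4061, 4.5552, 3.8409, 2.6917]

beam 1: φ=0°, α=165°
  d=(-0.9659,0.2588)  start (4,5)  tX=0.3002 tY=2.3182  stride 1/|dx|=1.0353 1/|dy|=3.8637
    cross x-line → (3,5), t=0.3002
    cross x-line → (2,5), t=1.3355
    cross y-line → (2,6), t=2.3182
    cross x-line → (1,6), t=2.3708
    cross x-line → (0,6), t=3.4061 (wall)
  → r_1 = 3.4061
beam 2: φ=90°, α=255°
  d=(-0.2588,-0.9659)  start (4,5)  tX=1.1205 tY=0.4141  stride 1/|dx|=3.8637 1/|dy|=1.0353
    cross y-line → (4,4), t=0.4141
    cross x-line → (3,4), t=1.1205
    cross y-line → (3,3), t=1.4494
    cross y-line → (3,2), t=2.4847
    cross y-line → (3,1), t=3.5199
    cross y-line → (3,0), t=4.5552 (wall)
  → r_2 = 4.5552
beam 3: φ=180°, α=345°
  d=(0.9659,-0.2588)  start (4,5)  tX=0.7350 tY=1.5455  stride 1/|dx|=1.0353 1/|dy|=3.8637
    cross x-line → (5,5), t=0.7350
    cross y-line → (5,4), t=1.5455
    cross x-line → (6,4), t=1.7703
    cross x-line → (7,4), t=2.8056
    cross x-line → (8,4), t=3.8409 (wall)
  → r_3 = 3.8409
beam 4: φ=270°, α=75°
  d=(0.2588,0.9659)  start (4,5)  tX=2.7432 tY=0.6212  stride 1/|dx|=3.8637 1/|dy|=1.0353
    cross y-line → (4,6), t=0.6212
    cross y-line → (4,7), t=1.6564
    cross y-line → (4,8), t=2.6917 (wall)
  → r_4 = 2.6917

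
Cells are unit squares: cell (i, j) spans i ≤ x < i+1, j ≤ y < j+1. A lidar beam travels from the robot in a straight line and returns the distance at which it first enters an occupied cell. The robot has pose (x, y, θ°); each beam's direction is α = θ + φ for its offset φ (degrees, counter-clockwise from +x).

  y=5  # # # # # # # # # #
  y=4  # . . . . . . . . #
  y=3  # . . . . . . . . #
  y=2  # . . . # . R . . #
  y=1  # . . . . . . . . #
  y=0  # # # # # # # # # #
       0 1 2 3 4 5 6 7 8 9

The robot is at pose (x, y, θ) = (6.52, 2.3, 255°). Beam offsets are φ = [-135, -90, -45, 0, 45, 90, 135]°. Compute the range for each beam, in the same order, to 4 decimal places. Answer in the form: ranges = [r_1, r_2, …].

ranges = [3.1177, 1.5736, 2.6000, 1.3459, 1.5011, 2.5675, 2.8637]

beam 1: φ=-135°, α=120°
  d=(-0.5000,0.8660)  start (6,2)  tX=1.0400 tY=0.8083  stride 1/|dx|=2.0000 1/|dy|=1.1547
    cross y-line → (6,3), t=0.8083
    cross x-line → (5,3), t=1.0400
    cross y-line → (5,4), t=1.9630
    cross x-line → (4,4), t=3.0400
    cross y-line → (4,5), t=3.1177 (wall)
  → r_1 = 3.1177
beam 2: φ=-90°, α=165°
  d=(-0.9659,0.2588)  start (6,2)  tX=0.5383 tY=2.7046  stride 1/|dx|=1.0353 1/|dy|=3.8637
    cross x-line → (5,2), t=0.5383
    cross x-line → (4,2), t=1.5736 (wall)
  → r_2 = 1.5736
beam 3: φ=-45°, α=210°
  d=(-0.8660,-0.5000)  start (6,2)  tX=0.6004 tY=0.6000  stride 1/|dx|=1.1547 1/|dy|=2.0000
    cross y-line → (6,1), t=0.6000
    cross x-line → (5,1), t=0.6004
    cross x-line → (4,1), t=1.7551
    cross y-line → (4,0), t=2.6000 (wall)
  → r_3 = 2.6000
beam 4: φ=0°, α=255°
  d=(-0.2588,-0.9659)  start (6,2)  tX=2.0091 tY=0.3106  stride 1/|dx|=3.8637 1/|dy|=1.0353
    cross y-line → (6,1), t=0.3106
    cross y-line → (6,0), t=1.3459 (wall)
  → r_4 = 1.3459
beam 5: φ=45°, α=300°
  d=(0.5000,-0.8660)  start (6,2)  tX=0.9600 tY=0.3464  stride 1/|dx|=2.0000 1/|dy|=1.1547
    cross y-line → (6,1), t=0.3464
    cross x-line → (7,1), t=0.9600
    cross y-line → (7,0), t=1.5011 (wall)
  → r_5 = 1.5011
beam 6: φ=90°, α=345°
  d=(0.9659,-0.2588)  start (6,2)  tX=0.4969 tY=1.1591  stride 1/|dx|=1.0353 1/|dy|=3.8637
    cross x-line → (7,2), t=0.4969
    cross y-line → (7,1), t=1.1591
    cross x-line → (8,1), t=1.5322
    cross x-line → (9,1), t=2.5675 (wall)
  → r_6 = 2.5675
beam 7: φ=135°, α=30°
  d=(0.8660,0.5000)  start (6,2)  tX=0.5543 tY=1.4000  stride 1/|dx|=1.1547 1/|dy|=2.0000
    cross x-line → (7,2), t=0.5543
    cross y-line → (7,3), t=1.4000
    cross x-line → (8,3), t=1.7090
    cross x-line → (9,3), t=2.8637 (wall)
  → r_7 = 2.8637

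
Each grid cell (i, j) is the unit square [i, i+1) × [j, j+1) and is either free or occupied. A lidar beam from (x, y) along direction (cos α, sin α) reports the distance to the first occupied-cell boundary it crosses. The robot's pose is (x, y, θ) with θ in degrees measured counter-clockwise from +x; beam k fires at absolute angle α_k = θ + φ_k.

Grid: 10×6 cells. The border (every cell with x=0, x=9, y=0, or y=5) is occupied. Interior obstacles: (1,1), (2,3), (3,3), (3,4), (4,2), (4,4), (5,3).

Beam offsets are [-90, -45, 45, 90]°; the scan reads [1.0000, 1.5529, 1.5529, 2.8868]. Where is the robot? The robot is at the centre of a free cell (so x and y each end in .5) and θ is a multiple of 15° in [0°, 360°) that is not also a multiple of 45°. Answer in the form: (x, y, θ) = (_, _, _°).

Enumerate (i+0.5, j+0.5, θ) over the 25 free cells and 16 admissible headings. For each, cast all 4 beams and compare to the given ranges.
  (4.5, 1.5, 330°): beam 1 = 0.5774 ≠ 1.0000 ✗
  (8.5, 1.5, 120°): beam 1 = 0.5774 ≠ 1.0000 ✗
  (1.5, 3.5, 120°): beam 1 = 0.5774 ≠ 1.0000 ✗
  …
  (6.5, 2.5, 240°): r_1=1.0000, r_2=1.5529, r_3=1.5529, r_4=2.8868 — all match ✓
Only this pose fits every beam.

(x, y, θ) = (6.5, 2.5, 240°)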